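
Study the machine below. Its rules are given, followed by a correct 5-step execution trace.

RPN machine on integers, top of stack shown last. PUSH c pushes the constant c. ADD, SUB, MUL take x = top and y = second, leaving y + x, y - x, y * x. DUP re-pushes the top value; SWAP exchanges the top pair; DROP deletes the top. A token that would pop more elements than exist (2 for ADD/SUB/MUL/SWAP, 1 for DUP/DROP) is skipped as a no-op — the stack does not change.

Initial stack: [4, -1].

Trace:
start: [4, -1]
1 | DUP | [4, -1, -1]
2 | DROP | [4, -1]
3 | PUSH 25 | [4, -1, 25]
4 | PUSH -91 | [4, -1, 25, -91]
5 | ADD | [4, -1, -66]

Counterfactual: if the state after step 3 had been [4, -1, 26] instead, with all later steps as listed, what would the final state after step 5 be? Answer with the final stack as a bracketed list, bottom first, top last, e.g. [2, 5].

state after step 3 := [4, -1, 26]
4 | PUSH -91 | [4, -1, 26, -91]
5 | ADD | [4, -1, -65]

[4, -1, -65]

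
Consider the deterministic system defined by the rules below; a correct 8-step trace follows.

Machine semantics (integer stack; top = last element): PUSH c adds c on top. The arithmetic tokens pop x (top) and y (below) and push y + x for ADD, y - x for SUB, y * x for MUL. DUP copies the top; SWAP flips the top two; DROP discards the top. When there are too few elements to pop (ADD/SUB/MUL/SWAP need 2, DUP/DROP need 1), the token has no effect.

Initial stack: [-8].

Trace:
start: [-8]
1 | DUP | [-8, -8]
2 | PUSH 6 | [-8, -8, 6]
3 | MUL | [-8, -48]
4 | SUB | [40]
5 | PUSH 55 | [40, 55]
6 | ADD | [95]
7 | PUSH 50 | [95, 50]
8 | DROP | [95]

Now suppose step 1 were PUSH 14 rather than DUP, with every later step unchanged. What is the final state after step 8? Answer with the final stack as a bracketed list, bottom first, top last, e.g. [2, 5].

(re-executing from step 1 with the substitution; state before step 1: [-8])
1 | PUSH 14 | [-8, 14]
2 | PUSH 6 | [-8, 14, 6]
3 | MUL | [-8, 84]
4 | SUB | [-92]
5 | PUSH 55 | [-92, 55]
6 | ADD | [-37]
7 | PUSH 50 | [-37, 50]
8 | DROP | [-37]

[-37]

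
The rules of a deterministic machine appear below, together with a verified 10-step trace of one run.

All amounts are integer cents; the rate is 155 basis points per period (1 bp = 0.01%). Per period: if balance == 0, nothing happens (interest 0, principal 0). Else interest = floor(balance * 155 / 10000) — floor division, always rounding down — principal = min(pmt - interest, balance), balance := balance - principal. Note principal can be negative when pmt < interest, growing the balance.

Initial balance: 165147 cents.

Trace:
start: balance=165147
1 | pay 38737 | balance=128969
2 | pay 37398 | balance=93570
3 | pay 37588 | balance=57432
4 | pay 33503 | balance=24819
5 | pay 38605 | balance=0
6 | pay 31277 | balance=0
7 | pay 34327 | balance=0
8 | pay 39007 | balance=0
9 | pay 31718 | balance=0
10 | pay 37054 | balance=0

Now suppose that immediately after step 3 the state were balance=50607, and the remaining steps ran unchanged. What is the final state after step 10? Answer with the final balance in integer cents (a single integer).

state after step 3 := balance=50607
4 | pay 33503 | balance=17888
5 | pay 38605 | balance=0
6 | pay 31277 | balance=0
7 | pay 34327 | balance=0
8 | pay 39007 | balance=0
9 | pay 31718 | balance=0
10 | pay 37054 | balance=0

0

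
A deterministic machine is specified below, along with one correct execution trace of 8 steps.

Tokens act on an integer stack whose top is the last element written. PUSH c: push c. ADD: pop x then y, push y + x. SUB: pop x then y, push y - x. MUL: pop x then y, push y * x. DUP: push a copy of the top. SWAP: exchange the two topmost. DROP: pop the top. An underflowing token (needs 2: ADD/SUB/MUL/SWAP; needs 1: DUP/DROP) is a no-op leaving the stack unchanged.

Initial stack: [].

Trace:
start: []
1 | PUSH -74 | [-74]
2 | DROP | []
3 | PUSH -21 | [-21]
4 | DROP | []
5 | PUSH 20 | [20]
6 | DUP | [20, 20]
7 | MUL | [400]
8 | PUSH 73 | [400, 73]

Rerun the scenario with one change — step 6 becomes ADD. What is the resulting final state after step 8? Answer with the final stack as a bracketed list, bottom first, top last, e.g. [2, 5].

[20, 73]

(re-executing from step 6 with the substitution; state before step 6: [20])
6 | ADD | [20]
7 | MUL | [20]
8 | PUSH 73 | [20, 73]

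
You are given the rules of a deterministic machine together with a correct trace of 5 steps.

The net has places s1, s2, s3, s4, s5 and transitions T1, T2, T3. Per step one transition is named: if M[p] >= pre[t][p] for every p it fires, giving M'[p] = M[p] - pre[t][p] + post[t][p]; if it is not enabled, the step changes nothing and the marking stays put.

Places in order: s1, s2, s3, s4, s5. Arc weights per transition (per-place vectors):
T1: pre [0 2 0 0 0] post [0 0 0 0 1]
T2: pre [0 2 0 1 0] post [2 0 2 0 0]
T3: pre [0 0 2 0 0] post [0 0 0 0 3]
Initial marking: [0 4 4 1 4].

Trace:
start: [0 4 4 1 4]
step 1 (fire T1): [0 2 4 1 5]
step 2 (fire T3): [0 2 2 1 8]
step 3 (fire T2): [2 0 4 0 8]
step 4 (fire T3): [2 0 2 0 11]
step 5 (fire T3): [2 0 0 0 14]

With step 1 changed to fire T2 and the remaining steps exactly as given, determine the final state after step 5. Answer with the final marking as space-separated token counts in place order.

(re-executing from step 1 with the substitution; state before step 1: [0 4 4 1 4])
step 1 (fire T2): [2 2 6 0 4]
step 2 (fire T3): [2 2 4 0 7]
step 3 (fire T2): [2 2 4 0 7]
step 4 (fire T3): [2 2 2 0 10]
step 5 (fire T3): [2 2 0 0 13]

2 2 0 0 13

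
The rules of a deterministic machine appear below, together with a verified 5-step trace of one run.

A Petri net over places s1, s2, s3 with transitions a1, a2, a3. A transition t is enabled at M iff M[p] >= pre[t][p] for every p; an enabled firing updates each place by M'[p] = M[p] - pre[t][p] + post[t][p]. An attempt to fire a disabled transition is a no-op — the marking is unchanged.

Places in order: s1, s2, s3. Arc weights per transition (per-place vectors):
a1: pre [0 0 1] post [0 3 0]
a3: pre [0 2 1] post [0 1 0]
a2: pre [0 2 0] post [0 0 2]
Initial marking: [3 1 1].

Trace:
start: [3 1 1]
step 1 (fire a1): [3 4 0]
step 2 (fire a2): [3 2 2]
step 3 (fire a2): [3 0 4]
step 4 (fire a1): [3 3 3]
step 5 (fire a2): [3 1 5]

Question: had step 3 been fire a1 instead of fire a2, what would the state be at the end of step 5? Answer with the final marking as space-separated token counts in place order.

3 6 2

(re-executing from step 3 with the substitution; state before step 3: [3 2 2])
step 3 (fire a1): [3 5 1]
step 4 (fire a1): [3 8 0]
step 5 (fire a2): [3 6 2]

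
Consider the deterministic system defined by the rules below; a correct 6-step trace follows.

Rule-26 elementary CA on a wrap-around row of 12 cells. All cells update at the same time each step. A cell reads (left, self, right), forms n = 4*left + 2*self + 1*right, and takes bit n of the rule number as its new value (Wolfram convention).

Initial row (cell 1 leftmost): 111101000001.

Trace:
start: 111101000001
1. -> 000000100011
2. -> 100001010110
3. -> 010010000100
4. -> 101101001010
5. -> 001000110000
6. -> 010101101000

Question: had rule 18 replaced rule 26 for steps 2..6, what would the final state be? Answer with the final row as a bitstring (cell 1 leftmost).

(re-executing steps 2..6 under rule 18; state before step 2: 000000100011)
2. -> 100001010100
3. -> 010010000011
4. -> 001101000100
5. -> 010000101010
6. -> 101001000001

101001000001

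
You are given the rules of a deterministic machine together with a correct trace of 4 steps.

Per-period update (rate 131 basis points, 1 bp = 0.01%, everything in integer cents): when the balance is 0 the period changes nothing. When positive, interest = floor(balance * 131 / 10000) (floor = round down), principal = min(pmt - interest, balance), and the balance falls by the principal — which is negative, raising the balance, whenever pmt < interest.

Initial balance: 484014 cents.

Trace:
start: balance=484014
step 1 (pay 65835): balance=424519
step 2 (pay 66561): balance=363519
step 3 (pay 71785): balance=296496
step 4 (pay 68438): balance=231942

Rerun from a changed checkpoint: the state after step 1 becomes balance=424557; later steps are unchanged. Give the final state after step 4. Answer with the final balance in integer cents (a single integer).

231980

state after step 1 := balance=424557
step 2 (pay 66561): balance=363557
step 3 (pay 71785): balance=296534
step 4 (pay 68438): balance=231980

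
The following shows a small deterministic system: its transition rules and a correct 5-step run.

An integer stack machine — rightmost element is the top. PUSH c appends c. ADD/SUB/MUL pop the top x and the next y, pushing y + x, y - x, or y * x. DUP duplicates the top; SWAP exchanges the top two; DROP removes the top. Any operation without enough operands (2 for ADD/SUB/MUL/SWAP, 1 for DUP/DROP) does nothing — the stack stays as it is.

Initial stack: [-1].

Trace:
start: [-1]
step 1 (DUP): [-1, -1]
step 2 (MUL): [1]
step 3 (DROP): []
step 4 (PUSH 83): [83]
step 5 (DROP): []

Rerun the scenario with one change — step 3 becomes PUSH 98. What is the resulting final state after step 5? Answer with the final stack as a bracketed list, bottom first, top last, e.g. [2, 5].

[1, 98]

(re-executing from step 3 with the substitution; state before step 3: [1])
step 3 (PUSH 98): [1, 98]
step 4 (PUSH 83): [1, 98, 83]
step 5 (DROP): [1, 98]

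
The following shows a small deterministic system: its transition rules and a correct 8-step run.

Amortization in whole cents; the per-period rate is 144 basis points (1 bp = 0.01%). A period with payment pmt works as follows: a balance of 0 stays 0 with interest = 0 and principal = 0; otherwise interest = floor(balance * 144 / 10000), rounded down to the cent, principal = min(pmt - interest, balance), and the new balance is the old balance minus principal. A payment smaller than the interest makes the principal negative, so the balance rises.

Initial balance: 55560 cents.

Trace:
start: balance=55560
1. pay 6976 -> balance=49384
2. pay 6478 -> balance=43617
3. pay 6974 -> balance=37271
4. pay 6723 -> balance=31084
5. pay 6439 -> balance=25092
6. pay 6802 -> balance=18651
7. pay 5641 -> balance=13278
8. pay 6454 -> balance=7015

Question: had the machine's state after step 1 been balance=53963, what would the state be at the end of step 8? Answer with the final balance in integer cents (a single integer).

state after step 1 := balance=53963
2. pay 6478 -> balance=48262
3. pay 6974 -> balance=41982
4. pay 6723 -> balance=35863
5. pay 6439 -> balance=29940
6. pay 6802 -> balance=23569
7. pay 5641 -> balance=18267
8. pay 6454 -> balance=12076

12076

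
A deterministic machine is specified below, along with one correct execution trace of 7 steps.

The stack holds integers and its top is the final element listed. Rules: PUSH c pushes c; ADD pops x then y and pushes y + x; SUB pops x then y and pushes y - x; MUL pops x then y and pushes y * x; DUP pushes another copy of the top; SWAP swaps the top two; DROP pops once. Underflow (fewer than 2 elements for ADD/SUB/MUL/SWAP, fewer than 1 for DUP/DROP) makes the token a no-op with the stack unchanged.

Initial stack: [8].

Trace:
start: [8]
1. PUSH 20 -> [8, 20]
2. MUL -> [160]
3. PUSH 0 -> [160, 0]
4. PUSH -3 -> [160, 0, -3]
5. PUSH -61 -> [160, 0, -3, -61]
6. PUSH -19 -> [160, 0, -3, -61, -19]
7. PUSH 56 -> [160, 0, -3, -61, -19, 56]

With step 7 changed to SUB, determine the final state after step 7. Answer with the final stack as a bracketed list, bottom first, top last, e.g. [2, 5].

(re-executing from step 7 with the substitution; state before step 7: [160, 0, -3, -61, -19])
7. SUB -> [160, 0, -3, -42]

[160, 0, -3, -42]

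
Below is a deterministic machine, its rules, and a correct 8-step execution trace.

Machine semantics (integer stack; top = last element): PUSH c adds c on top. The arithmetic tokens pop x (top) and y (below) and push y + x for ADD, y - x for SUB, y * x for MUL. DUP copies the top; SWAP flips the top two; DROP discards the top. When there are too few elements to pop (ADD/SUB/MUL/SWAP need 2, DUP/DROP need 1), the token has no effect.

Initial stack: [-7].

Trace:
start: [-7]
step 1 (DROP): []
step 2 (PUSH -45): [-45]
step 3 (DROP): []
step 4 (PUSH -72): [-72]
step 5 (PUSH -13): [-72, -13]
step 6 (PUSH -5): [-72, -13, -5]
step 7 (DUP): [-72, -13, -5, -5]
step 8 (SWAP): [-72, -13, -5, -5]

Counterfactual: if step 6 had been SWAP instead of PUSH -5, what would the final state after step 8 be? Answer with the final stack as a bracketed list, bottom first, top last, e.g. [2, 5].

[-13, -72, -72]

(re-executing from step 6 with the substitution; state before step 6: [-72, -13])
step 6 (SWAP): [-13, -72]
step 7 (DUP): [-13, -72, -72]
step 8 (SWAP): [-13, -72, -72]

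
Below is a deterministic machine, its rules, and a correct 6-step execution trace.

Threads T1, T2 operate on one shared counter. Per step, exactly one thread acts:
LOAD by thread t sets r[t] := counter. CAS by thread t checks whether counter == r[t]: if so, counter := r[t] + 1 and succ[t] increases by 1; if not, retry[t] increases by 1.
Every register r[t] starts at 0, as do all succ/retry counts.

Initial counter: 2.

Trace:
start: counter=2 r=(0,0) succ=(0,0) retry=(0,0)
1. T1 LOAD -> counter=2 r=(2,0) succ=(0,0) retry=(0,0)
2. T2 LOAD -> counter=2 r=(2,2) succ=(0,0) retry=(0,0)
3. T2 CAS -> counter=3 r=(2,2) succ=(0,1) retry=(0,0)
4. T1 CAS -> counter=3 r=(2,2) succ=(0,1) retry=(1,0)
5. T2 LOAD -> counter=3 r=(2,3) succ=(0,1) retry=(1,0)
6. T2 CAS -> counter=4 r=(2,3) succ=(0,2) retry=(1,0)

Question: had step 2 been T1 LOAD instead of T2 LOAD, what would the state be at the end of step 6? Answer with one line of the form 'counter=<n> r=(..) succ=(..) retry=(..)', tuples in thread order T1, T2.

counter=4 r=(2,3) succ=(1,1) retry=(0,1)

(re-executing from step 2 with the substitution; state before step 2: counter=2 r=(2,0) succ=(0,0) retry=(0,0))
2. T1 LOAD -> counter=2 r=(2,0) succ=(0,0) retry=(0,0)
3. T2 CAS -> counter=2 r=(2,0) succ=(0,0) retry=(0,1)
4. T1 CAS -> counter=3 r=(2,0) succ=(1,0) retry=(0,1)
5. T2 LOAD -> counter=3 r=(2,3) succ=(1,0) retry=(0,1)
6. T2 CAS -> counter=4 r=(2,3) succ=(1,1) retry=(0,1)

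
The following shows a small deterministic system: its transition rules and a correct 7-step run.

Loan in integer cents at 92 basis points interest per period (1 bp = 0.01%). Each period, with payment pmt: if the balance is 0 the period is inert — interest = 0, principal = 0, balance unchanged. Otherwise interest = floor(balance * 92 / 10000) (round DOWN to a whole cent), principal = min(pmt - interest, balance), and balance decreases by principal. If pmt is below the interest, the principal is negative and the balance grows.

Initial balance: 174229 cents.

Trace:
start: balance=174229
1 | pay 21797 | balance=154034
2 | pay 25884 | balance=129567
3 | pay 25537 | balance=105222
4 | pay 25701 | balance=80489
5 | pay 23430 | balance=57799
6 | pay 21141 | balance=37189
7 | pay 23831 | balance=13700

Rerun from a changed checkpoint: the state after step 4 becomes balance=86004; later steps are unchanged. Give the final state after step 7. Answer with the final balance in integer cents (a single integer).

state after step 4 := balance=86004
5 | pay 23430 | balance=63365
6 | pay 21141 | balance=42806
7 | pay 23831 | balance=19368

19368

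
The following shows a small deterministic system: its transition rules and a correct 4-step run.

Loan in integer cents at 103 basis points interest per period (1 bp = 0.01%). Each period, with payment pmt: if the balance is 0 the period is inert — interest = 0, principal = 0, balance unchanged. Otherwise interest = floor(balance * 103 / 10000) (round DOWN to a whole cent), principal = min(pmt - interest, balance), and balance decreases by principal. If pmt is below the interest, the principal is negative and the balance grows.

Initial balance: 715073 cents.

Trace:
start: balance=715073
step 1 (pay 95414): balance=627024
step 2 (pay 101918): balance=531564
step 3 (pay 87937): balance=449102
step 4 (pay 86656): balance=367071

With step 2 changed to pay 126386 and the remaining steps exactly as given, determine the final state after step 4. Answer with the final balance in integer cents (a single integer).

342097

(re-executing from step 2 with the substitution; state before step 2: balance=627024)
step 2 (pay 126386): balance=507096
step 3 (pay 87937): balance=424382
step 4 (pay 86656): balance=342097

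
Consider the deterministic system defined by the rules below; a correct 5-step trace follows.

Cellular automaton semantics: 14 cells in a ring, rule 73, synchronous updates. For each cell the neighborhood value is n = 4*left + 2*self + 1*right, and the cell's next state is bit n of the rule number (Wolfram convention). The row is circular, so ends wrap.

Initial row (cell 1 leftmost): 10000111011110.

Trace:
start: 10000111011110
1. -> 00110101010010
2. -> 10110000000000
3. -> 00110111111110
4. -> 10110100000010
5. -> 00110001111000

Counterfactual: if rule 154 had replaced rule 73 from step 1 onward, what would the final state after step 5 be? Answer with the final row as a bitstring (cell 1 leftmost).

(re-executing steps 1..5 under rule 154; state before step 1: 10000111011110)
1. -> 01001110011100
2. -> 10111101111010
3. -> 00111001110000
4. -> 01110111101000
5. -> 11100111000100

11100111000100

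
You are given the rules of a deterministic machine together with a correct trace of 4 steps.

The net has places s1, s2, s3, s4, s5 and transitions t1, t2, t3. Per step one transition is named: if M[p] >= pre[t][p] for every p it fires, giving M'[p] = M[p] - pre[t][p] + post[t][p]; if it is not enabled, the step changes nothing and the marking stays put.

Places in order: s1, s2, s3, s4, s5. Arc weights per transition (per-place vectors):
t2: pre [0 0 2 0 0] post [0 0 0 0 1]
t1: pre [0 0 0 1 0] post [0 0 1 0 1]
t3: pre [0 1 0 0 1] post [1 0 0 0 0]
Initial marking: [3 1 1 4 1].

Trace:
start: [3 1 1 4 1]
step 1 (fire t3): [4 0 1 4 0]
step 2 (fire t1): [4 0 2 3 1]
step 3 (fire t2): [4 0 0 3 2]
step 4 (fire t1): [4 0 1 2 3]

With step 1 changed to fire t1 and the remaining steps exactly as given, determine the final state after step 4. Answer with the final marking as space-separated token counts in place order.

(re-executing from step 1 with the substitution; state before step 1: [3 1 1 4 1])
step 1 (fire t1): [3 1 2 3 2]
step 2 (fire t1): [3 1 3 2 3]
step 3 (fire t2): [3 1 1 2 4]
step 4 (fire t1): [3 1 2 1 5]

3 1 2 1 5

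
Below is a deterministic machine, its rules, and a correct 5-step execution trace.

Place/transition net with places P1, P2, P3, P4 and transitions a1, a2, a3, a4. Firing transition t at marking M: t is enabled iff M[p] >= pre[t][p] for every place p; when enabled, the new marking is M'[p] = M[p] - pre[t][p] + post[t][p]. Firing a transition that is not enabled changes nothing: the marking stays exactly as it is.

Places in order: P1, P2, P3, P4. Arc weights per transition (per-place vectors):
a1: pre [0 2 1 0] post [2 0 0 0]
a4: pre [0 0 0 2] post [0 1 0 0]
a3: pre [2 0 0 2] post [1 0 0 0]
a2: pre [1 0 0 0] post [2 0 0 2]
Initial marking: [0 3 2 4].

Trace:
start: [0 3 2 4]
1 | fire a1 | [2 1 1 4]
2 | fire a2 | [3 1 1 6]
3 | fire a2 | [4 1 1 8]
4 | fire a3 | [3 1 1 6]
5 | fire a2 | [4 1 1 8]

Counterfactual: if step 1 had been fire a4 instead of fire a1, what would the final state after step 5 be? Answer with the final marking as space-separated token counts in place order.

0 4 2 2

(re-executing from step 1 with the substitution; state before step 1: [0 3 2 4])
1 | fire a4 | [0 4 2 2]
2 | fire a2 | [0 4 2 2]
3 | fire a2 | [0 4 2 2]
4 | fire a3 | [0 4 2 2]
5 | fire a2 | [0 4 2 2]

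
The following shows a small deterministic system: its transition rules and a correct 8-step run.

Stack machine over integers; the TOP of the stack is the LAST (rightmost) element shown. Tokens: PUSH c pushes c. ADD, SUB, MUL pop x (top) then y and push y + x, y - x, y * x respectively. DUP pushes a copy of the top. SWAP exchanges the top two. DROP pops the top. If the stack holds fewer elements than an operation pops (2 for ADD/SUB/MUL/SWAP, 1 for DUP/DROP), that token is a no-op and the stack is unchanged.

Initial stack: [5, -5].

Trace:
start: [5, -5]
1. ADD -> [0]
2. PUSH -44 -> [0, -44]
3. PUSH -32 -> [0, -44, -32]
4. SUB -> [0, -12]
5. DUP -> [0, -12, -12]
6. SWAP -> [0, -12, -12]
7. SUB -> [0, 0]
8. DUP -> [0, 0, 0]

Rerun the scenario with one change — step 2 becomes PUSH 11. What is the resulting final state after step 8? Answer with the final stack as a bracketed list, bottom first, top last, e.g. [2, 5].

(re-executing from step 2 with the substitution; state before step 2: [0])
2. PUSH 11 -> [0, 11]
3. PUSH -32 -> [0, 11, -32]
4. SUB -> [0, 43]
5. DUP -> [0, 43, 43]
6. SWAP -> [0, 43, 43]
7. SUB -> [0, 0]
8. DUP -> [0, 0, 0]

[0, 0, 0]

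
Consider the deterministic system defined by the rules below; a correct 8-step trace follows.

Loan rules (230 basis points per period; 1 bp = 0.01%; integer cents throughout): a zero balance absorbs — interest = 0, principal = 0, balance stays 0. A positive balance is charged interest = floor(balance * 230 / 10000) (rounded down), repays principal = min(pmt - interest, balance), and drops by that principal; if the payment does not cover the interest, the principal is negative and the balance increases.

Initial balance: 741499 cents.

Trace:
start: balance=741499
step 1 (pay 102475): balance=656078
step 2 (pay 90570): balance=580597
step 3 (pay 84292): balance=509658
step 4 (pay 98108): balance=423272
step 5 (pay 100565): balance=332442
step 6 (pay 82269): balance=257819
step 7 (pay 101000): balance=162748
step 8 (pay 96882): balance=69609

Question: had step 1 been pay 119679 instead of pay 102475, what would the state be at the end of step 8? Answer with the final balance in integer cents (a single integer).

49436

(re-executing from step 1 with the substitution; state before step 1: balance=741499)
step 1 (pay 119679): balance=638874
step 2 (pay 90570): balance=562998
step 3 (pay 84292): balance=491654
step 4 (pay 98108): balance=404854
step 5 (pay 100565): balance=313600
step 6 (pay 82269): balance=238543
step 7 (pay 101000): balance=143029
step 8 (pay 96882): balance=49436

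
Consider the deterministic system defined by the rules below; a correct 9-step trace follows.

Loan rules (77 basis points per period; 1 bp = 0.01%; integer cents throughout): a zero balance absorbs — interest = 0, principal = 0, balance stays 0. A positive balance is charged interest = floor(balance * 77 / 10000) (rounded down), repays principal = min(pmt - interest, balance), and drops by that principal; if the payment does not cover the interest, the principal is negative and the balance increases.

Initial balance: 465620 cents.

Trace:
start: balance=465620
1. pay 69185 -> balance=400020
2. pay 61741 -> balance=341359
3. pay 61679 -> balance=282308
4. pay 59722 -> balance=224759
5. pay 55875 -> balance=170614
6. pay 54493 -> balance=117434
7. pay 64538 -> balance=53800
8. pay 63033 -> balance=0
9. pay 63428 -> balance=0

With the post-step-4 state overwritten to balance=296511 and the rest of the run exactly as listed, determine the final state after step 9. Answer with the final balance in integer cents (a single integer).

2242

state after step 4 := balance=296511
5. pay 55875 -> balance=242919
6. pay 54493 -> balance=190296
7. pay 64538 -> balance=127223
8. pay 63033 -> balance=65169
9. pay 63428 -> balance=2242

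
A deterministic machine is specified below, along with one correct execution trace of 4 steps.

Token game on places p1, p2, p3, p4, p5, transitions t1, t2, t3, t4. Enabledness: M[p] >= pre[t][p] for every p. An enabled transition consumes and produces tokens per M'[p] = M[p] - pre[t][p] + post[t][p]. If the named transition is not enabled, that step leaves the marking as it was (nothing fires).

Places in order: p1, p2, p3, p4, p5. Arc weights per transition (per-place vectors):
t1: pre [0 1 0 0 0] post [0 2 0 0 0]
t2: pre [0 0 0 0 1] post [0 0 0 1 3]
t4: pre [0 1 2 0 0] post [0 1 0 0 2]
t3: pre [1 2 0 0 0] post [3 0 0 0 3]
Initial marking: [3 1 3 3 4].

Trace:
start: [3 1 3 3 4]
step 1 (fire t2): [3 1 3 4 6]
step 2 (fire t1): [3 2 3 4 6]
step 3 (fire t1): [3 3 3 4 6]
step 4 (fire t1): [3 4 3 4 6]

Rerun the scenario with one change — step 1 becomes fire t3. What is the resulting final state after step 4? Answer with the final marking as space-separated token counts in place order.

3 4 3 3 4

(re-executing from step 1 with the substitution; state before step 1: [3 1 3 3 4])
step 1 (fire t3): [3 1 3 3 4]
step 2 (fire t1): [3 2 3 3 4]
step 3 (fire t1): [3 3 3 3 4]
step 4 (fire t1): [3 4 3 3 4]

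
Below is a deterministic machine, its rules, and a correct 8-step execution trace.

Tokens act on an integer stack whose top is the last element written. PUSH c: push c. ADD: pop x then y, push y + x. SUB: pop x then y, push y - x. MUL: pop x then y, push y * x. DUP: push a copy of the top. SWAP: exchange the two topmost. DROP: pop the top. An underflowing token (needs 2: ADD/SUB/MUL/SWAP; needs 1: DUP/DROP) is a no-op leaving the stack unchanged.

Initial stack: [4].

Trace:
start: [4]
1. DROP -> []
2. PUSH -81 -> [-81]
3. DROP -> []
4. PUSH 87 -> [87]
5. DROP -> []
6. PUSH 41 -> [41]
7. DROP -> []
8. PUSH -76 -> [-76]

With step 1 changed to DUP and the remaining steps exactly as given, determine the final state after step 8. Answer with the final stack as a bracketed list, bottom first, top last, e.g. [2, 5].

[4, 4, -76]

(re-executing from step 1 with the substitution; state before step 1: [4])
1. DUP -> [4, 4]
2. PUSH -81 -> [4, 4, -81]
3. DROP -> [4, 4]
4. PUSH 87 -> [4, 4, 87]
5. DROP -> [4, 4]
6. PUSH 41 -> [4, 4, 41]
7. DROP -> [4, 4]
8. PUSH -76 -> [4, 4, -76]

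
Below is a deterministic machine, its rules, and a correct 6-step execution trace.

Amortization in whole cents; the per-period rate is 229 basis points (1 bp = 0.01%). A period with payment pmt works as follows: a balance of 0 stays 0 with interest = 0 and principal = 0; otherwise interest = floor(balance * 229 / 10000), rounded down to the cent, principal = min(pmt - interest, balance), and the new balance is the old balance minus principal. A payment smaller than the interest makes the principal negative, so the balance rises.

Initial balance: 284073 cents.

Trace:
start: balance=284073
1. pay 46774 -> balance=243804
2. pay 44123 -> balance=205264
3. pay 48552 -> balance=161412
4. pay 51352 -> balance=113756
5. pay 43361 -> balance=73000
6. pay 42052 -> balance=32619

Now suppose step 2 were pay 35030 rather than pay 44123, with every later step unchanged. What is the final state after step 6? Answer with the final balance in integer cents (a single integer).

42573

(re-executing from step 2 with the substitution; state before step 2: balance=243804)
2. pay 35030 -> balance=214357
3. pay 48552 -> balance=170713
4. pay 51352 -> balance=123270
5. pay 43361 -> balance=82731
6. pay 42052 -> balance=42573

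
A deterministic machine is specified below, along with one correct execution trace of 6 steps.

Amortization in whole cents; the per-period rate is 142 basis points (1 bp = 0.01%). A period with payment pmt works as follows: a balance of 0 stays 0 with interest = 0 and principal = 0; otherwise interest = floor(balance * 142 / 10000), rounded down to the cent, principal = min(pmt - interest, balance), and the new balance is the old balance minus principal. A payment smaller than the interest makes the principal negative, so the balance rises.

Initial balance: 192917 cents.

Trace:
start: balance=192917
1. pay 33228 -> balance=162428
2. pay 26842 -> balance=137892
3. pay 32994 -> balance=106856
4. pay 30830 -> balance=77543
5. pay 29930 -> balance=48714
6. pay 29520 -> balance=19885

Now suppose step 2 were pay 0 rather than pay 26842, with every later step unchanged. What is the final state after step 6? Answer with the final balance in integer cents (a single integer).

48284

(re-executing from step 2 with the substitution; state before step 2: balance=162428)
2. pay 0 -> balance=164734
3. pay 32994 -> balance=134079
4. pay 30830 -> balance=105152
5. pay 29930 -> balance=76715
6. pay 29520 -> balance=48284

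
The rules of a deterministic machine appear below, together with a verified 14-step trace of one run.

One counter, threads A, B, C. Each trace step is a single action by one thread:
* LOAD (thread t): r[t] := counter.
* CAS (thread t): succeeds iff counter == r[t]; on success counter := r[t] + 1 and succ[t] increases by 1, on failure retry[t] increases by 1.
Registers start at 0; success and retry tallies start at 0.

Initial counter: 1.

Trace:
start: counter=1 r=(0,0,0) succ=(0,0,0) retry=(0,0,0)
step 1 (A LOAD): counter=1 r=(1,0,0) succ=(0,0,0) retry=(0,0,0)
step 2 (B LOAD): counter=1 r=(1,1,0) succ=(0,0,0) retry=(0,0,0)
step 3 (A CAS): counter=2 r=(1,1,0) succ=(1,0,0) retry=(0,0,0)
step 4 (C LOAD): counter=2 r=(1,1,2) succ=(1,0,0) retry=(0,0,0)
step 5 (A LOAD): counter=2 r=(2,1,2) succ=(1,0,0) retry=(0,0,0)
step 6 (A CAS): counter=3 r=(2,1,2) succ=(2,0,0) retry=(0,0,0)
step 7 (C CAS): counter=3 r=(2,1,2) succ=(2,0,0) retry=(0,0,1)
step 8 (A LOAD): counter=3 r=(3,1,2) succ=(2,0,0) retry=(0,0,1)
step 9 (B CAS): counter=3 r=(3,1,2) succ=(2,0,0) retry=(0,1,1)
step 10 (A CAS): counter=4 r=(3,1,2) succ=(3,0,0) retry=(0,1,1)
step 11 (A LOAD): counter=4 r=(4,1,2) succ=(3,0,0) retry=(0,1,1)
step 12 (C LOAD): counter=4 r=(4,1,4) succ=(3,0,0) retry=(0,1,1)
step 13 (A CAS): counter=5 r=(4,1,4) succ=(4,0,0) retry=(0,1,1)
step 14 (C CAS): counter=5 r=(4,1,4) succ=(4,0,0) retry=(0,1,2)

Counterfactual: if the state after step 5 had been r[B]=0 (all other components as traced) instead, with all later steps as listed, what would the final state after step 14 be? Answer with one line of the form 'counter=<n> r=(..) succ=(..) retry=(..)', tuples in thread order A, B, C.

counter=5 r=(4,0,4) succ=(4,0,0) retry=(0,1,2)

state after step 5 := counter=2 r=(2,0,2) succ=(1,0,0) retry=(0,0,0)
step 6 (A CAS): counter=3 r=(2,0,2) succ=(2,0,0) retry=(0,0,0)
step 7 (C CAS): counter=3 r=(2,0,2) succ=(2,0,0) retry=(0,0,1)
step 8 (A LOAD): counter=3 r=(3,0,2) succ=(2,0,0) retry=(0,0,1)
step 9 (B CAS): counter=3 r=(3,0,2) succ=(2,0,0) retry=(0,1,1)
step 10 (A CAS): counter=4 r=(3,0,2) succ=(3,0,0) retry=(0,1,1)
step 11 (A LOAD): counter=4 r=(4,0,2) succ=(3,0,0) retry=(0,1,1)
step 12 (C LOAD): counter=4 r=(4,0,4) succ=(3,0,0) retry=(0,1,1)
step 13 (A CAS): counter=5 r=(4,0,4) succ=(4,0,0) retry=(0,1,1)
step 14 (C CAS): counter=5 r=(4,0,4) succ=(4,0,0) retry=(0,1,2)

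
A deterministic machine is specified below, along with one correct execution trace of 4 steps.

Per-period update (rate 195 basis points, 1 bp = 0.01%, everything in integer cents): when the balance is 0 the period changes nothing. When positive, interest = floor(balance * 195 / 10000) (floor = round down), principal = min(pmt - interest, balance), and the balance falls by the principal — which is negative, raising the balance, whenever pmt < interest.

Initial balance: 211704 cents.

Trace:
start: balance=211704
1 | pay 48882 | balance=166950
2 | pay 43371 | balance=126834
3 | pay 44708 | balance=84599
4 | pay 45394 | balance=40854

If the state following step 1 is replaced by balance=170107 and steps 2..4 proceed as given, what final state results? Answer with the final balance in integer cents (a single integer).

state after step 1 := balance=170107
2 | pay 43371 | balance=130053
3 | pay 44708 | balance=87881
4 | pay 45394 | balance=44200

44200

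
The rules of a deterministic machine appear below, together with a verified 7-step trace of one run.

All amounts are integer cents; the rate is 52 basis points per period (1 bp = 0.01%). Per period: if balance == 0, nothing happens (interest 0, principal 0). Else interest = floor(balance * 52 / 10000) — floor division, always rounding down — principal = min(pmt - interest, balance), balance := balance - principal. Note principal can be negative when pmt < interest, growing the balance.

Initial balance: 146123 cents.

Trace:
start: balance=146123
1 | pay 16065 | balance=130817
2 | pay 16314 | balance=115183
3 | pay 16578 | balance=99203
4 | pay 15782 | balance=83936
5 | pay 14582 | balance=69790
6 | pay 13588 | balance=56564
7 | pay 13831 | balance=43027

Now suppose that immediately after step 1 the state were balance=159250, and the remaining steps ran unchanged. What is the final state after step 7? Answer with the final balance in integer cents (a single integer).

72359

state after step 1 := balance=159250
2 | pay 16314 | balance=143764
3 | pay 16578 | balance=127933
4 | pay 15782 | balance=112816
5 | pay 14582 | balance=98820
6 | pay 13588 | balance=85745
7 | pay 13831 | balance=72359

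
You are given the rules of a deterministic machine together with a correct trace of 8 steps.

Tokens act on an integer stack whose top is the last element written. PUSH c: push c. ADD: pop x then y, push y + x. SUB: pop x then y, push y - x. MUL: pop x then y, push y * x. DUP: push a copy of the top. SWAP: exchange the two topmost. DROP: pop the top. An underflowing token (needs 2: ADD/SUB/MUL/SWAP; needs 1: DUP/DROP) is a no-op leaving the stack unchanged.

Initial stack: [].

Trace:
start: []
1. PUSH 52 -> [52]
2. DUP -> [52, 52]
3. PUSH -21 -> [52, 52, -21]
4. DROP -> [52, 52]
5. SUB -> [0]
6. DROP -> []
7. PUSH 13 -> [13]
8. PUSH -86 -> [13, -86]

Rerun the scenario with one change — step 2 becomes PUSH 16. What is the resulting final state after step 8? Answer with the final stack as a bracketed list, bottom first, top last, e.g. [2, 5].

[13, -86]

(re-executing from step 2 with the substitution; state before step 2: [52])
2. PUSH 16 -> [52, 16]
3. PUSH -21 -> [52, 16, -21]
4. DROP -> [52, 16]
5. SUB -> [36]
6. DROP -> []
7. PUSH 13 -> [13]
8. PUSH -86 -> [13, -86]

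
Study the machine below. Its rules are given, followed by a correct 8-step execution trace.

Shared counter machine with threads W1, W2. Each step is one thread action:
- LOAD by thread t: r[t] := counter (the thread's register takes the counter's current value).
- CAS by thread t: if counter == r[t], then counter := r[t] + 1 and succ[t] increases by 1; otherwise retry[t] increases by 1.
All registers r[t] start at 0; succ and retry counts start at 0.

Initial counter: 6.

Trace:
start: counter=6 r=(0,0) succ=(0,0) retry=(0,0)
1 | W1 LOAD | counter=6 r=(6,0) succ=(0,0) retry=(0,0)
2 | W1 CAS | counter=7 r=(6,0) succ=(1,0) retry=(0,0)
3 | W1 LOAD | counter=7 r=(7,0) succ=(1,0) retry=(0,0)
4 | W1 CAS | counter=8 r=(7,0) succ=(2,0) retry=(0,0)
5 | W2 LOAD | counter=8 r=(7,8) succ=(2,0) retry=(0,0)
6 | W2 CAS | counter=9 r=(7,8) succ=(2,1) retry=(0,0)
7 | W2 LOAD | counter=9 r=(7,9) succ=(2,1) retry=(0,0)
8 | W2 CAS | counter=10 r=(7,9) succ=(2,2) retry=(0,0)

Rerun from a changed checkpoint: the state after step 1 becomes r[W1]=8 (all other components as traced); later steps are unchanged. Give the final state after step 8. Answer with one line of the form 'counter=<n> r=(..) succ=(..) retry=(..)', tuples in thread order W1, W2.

counter=9 r=(6,8) succ=(1,2) retry=(1,0)

state after step 1 := counter=6 r=(8,0) succ=(0,0) retry=(0,0)
2 | W1 CAS | counter=6 r=(8,0) succ=(0,0) retry=(1,0)
3 | W1 LOAD | counter=6 r=(6,0) succ=(0,0) retry=(1,0)
4 | W1 CAS | counter=7 r=(6,0) succ=(1,0) retry=(1,0)
5 | W2 LOAD | counter=7 r=(6,7) succ=(1,0) retry=(1,0)
6 | W2 CAS | counter=8 r=(6,7) succ=(1,1) retry=(1,0)
7 | W2 LOAD | counter=8 r=(6,8) succ=(1,1) retry=(1,0)
8 | W2 CAS | counter=9 r=(6,8) succ=(1,2) retry=(1,0)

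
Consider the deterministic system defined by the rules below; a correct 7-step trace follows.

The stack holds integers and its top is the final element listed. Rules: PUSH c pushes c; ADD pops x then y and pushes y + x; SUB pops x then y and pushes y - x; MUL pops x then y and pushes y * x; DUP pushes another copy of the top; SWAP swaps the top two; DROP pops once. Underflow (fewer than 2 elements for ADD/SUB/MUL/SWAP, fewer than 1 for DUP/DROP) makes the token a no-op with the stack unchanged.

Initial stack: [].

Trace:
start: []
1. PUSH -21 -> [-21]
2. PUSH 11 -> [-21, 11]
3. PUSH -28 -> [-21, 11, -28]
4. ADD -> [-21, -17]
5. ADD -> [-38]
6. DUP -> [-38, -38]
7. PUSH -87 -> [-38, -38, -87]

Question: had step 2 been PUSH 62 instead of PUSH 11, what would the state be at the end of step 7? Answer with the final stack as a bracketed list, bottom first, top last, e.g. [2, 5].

[13, 13, -87]

(re-executing from step 2 with the substitution; state before step 2: [-21])
2. PUSH 62 -> [-21, 62]
3. PUSH -28 -> [-21, 62, -28]
4. ADD -> [-21, 34]
5. ADD -> [13]
6. DUP -> [13, 13]
7. PUSH -87 -> [13, 13, -87]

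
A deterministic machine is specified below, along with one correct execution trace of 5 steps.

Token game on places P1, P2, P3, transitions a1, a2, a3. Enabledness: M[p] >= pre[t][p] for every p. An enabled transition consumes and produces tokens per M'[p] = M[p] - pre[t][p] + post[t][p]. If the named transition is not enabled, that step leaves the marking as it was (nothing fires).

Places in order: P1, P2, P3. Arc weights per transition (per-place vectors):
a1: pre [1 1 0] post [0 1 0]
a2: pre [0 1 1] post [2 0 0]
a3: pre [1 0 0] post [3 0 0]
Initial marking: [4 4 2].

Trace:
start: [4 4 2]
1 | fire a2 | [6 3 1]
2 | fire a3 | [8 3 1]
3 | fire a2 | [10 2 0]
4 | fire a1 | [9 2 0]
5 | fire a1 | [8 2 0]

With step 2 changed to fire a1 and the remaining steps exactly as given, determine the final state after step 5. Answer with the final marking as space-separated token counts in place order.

(re-executing from step 2 with the substitution; state before step 2: [6 3 1])
2 | fire a1 | [5 3 1]
3 | fire a2 | [7 2 0]
4 | fire a1 | [6 2 0]
5 | fire a1 | [5 2 0]

5 2 0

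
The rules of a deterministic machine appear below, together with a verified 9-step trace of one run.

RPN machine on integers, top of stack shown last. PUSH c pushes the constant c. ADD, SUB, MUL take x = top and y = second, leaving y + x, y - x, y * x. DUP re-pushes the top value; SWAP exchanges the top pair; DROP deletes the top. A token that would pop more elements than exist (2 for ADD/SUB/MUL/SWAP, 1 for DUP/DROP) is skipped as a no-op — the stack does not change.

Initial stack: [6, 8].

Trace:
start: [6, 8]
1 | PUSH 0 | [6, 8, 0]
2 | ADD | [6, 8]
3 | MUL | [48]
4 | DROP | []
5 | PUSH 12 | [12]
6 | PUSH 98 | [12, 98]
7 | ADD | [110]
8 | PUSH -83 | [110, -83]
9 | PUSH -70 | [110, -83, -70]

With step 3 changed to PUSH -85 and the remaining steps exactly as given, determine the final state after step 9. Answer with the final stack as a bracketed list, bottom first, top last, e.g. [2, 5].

(re-executing from step 3 with the substitution; state before step 3: [6, 8])
3 | PUSH -85 | [6, 8, -85]
4 | DROP | [6, 8]
5 | PUSH 12 | [6, 8, 12]
6 | PUSH 98 | [6, 8, 12, 98]
7 | ADD | [6, 8, 110]
8 | PUSH -83 | [6, 8, 110, -83]
9 | PUSH -70 | [6, 8, 110, -83, -70]

[6, 8, 110, -83, -70]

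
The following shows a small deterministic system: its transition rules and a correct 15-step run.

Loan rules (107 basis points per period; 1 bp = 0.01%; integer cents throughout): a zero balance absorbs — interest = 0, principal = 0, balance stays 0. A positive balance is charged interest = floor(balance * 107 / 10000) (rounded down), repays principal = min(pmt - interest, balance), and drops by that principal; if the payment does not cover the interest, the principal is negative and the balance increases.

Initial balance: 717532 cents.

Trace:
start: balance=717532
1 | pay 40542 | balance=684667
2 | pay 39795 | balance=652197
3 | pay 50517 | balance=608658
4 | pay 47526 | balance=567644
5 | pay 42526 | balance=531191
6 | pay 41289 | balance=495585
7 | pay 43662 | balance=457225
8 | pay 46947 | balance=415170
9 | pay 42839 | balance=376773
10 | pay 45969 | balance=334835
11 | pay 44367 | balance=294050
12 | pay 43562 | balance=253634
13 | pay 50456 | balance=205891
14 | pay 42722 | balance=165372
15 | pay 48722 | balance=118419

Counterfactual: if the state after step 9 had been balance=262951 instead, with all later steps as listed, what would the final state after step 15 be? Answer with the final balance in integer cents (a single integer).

0

state after step 9 := balance=262951
10 | pay 45969 | balance=219795
11 | pay 44367 | balance=177779
12 | pay 43562 | balance=136119
13 | pay 50456 | balance=87119
14 | pay 42722 | balance=45329
15 | pay 48722 | balance=0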